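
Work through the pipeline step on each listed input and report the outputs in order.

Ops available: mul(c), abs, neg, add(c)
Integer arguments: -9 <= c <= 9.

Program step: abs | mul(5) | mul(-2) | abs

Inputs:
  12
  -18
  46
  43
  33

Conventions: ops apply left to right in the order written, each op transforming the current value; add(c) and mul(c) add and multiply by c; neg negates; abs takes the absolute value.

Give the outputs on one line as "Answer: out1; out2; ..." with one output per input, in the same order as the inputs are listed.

Execution, op by op:
  12 -> 12 -> 60 -> -120 -> 120
  -18 -> 18 -> 90 -> -180 -> 180
  46 -> 46 -> 230 -> -460 -> 460
  43 -> 43 -> 215 -> -430 -> 430
  33 -> 33 -> 165 -> -330 -> 330

120; 180; 460; 430; 330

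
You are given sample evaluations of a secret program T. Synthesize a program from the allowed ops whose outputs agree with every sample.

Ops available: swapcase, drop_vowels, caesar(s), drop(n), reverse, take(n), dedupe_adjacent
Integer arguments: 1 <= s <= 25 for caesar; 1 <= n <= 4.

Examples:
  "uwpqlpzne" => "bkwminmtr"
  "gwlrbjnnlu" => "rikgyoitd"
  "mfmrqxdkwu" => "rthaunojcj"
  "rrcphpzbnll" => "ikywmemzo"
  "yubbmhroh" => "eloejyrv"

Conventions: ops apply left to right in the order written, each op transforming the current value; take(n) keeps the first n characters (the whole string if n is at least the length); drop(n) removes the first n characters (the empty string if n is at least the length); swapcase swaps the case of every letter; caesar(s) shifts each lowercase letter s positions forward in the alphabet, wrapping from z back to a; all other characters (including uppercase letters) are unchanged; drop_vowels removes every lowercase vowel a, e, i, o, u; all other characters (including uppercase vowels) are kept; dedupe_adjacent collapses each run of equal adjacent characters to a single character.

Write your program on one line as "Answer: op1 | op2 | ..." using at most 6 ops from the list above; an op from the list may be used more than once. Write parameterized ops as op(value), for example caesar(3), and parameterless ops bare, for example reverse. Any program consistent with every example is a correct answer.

caesar(11) | reverse | dedupe_adjacent | caesar(1) | caesar(11)

Check, running the answer program on each example:
  "uwpqlpzne" -> "fhabwakyp" -> "pykawbahf" -> "pykawbahf" -> "qzlbxcbig" -> "bkwminmtr"
  "gwlrbjnnlu" -> "rhwcmuyywf" -> "fwyyumcwhr" -> "fwyumcwhr" -> "gxzvndxis" -> "rikgyoitd"
  "mfmrqxdkwu" -> "xqxcbiovhf" -> "fhvoibcxqx" -> "fhvoibcxqx" -> "giwpjcdyry" -> "rthaunojcj"
  "rrcphpzbnll" -> "ccnasakmyww" -> "wwymkasancc" -> "wymkasanc" -> "xznlbtbod" -> "ikywmemzo"
  "yubbmhroh" -> "jfmmxsczs" -> "szcsxmmfj" -> "szcsxmfj" -> "tadtyngk" -> "eloejyrv"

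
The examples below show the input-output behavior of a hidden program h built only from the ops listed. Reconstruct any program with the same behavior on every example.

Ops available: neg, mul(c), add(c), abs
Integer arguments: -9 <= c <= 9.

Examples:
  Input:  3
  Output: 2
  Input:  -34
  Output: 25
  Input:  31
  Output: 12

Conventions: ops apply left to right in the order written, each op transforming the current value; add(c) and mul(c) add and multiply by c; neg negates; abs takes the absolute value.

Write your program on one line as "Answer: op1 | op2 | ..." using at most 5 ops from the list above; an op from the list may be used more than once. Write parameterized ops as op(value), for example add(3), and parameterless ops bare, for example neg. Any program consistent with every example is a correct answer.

add(-5) | abs | add(-9) | abs | add(-5)

Check, running the answer program on each example:
  3 -> -2 -> 2 -> -7 -> 7 -> 2
  -34 -> -39 -> 39 -> 30 -> 30 -> 25
  31 -> 26 -> 26 -> 17 -> 17 -> 12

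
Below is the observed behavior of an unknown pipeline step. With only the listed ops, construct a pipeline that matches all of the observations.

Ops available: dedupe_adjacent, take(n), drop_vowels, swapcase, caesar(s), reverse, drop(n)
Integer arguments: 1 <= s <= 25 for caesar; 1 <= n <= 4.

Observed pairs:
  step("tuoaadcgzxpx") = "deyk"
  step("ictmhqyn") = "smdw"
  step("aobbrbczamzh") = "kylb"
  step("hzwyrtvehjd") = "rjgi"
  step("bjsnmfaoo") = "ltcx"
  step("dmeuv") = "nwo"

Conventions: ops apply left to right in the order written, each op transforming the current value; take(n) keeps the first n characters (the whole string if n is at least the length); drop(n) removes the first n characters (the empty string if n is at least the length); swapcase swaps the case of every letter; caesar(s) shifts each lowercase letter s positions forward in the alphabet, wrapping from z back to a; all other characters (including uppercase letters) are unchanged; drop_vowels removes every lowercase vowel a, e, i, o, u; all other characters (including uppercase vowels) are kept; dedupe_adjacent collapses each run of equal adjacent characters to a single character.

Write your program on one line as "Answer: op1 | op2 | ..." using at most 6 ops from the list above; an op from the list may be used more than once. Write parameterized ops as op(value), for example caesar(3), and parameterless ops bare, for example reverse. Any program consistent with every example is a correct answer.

reverse | dedupe_adjacent | drop(2) | reverse | caesar(10) | take(4)

Check, running the answer program on each example:
  "tuoaadcgzxpx" -> "xpxzgcdaaout" -> "xpxzgcdaout" -> "xzgcdaout" -> "tuoadcgzx" -> "deyknmqjh" -> "deyk"
  "ictmhqyn" -> "nyqhmtci" -> "nyqhmtci" -> "qhmtci" -> "ictmhq" -> "smdwra" -> "smdw"
  "aobbrbczamzh" -> "hzmazcbrbboa" -> "hzmazcbrboa" -> "mazcbrboa" -> "aobrbczam" -> "kylblmjkw" -> "kylb"
  "hzwyrtvehjd" -> "djhevtrywzh" -> "djhevtrywzh" -> "hevtrywzh" -> "hzwyrtveh" -> "rjgibdfor" -> "rjgi"
  "bjsnmfaoo" -> "ooafmnsjb" -> "oafmnsjb" -> "fmnsjb" -> "bjsnmf" -> "ltcxwp" -> "ltcx"
  "dmeuv" -> "vuemd" -> "vuemd" -> "emd" -> "dme" -> "nwo" -> "nwo"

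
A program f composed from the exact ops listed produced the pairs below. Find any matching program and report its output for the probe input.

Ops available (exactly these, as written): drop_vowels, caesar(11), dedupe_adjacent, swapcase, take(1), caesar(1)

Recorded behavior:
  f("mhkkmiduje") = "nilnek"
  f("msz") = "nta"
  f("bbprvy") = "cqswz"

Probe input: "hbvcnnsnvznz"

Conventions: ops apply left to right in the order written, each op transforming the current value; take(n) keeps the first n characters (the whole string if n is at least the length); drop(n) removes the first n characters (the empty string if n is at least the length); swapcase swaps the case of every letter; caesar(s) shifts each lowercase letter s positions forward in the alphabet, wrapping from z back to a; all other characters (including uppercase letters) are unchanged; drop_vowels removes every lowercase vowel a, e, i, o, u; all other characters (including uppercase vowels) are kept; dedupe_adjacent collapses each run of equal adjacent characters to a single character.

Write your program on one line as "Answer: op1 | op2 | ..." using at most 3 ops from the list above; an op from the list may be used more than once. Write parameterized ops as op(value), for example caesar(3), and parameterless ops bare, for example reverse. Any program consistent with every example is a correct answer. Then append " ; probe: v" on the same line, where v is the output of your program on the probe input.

drop_vowels | caesar(1) | dedupe_adjacent ; probe: "icwdotowaoa"

Check, running the answer program on each example:
  "mhkkmiduje" -> "mhkkmdj" -> "nillnek" -> "nilnek"
  "msz" -> "msz" -> "nta" -> "nta"
  "bbprvy" -> "bbprvy" -> "ccqswz" -> "cqswz"
  probe: "hbvcnnsnvznz" -> "hbvcnnsnvznz" -> "icwdootowaoa" -> "icwdotowaoa"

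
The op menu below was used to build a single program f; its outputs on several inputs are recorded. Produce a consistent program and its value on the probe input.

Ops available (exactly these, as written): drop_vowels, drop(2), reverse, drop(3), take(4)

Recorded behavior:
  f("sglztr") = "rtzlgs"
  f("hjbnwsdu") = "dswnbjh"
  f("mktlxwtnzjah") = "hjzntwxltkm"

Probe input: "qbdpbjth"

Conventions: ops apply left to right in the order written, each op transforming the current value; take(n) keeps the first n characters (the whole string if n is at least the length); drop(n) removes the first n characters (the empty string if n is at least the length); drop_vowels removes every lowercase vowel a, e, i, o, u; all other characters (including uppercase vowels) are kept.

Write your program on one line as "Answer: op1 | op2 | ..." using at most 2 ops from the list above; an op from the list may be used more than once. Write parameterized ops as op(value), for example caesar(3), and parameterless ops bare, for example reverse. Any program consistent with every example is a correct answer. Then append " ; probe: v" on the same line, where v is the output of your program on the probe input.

drop_vowels | reverse ; probe: "htjbpdbq"

Check, running the answer program on each example:
  "sglztr" -> "sglztr" -> "rtzlgs"
  "hjbnwsdu" -> "hjbnwsd" -> "dswnbjh"
  "mktlxwtnzjah" -> "mktlxwtnzjh" -> "hjzntwxltkm"
  probe: "qbdpbjth" -> "qbdpbjth" -> "htjbpdbq"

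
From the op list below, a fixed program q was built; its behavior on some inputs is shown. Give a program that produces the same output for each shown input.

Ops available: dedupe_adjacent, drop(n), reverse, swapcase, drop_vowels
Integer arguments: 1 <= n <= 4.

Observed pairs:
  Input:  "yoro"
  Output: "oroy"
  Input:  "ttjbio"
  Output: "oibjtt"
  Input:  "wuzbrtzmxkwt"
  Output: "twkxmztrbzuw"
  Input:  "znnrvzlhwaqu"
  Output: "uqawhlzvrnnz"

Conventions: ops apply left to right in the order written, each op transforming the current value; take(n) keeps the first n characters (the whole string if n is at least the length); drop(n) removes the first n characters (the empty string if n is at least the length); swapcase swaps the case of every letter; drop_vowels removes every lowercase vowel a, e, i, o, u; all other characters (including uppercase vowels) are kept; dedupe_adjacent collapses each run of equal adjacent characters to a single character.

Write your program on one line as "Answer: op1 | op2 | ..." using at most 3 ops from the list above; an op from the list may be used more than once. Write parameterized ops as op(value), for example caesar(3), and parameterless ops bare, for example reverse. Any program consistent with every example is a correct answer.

swapcase | reverse | swapcase

Check, running the answer program on each example:
  "yoro" -> "YORO" -> "OROY" -> "oroy"
  "ttjbio" -> "TTJBIO" -> "OIBJTT" -> "oibjtt"
  "wuzbrtzmxkwt" -> "WUZBRTZMXKWT" -> "TWKXMZTRBZUW" -> "twkxmztrbzuw"
  "znnrvzlhwaqu" -> "ZNNRVZLHWAQU" -> "UQAWHLZVRNNZ" -> "uqawhlzvrnnz"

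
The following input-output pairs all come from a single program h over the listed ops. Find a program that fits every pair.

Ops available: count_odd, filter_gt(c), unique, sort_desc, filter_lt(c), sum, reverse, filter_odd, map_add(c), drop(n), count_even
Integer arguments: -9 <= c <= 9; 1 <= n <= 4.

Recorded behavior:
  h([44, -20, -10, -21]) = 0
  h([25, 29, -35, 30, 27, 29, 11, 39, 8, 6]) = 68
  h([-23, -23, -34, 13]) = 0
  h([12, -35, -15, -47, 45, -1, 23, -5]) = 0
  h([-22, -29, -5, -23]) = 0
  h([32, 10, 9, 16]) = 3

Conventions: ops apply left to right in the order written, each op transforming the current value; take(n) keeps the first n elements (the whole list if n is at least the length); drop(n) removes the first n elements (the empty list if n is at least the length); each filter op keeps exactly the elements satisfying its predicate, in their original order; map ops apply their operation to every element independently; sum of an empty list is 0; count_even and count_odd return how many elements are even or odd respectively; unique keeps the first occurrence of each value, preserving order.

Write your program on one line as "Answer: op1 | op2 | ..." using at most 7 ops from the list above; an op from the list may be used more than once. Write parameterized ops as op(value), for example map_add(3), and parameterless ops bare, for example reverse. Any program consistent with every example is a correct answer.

sort_desc | map_add(-6) | filter_gt(-6) | drop(3) | filter_odd | sum

Check, running the answer program on each example:
  [44, -20, -10, -21] -> [44, -10, -20, -21] -> [38, -16, -26, -27] -> [38] -> [] -> [] -> 0
  [25, 29, -35, 30, 27, 29, 11, 39, 8, 6] -> [39, 30, 29, 29, 27, 25, 11, 8, 6, -35] -> [33, 24, 23, 23, 21, 19, 5, 2, 0, -41] -> [33, 24, 23, 23, 21, 19, 5, 2, 0] -> [23, 21, 19, 5, 2, 0] -> [23, 21, 19, 5] -> 68
  [-23, -23, -34, 13] -> [13, -23, -23, -34] -> [7, -29, -29, -40] -> [7] -> [] -> [] -> 0
  [12, -35, -15, -47, 45, -1, 23, -5] -> [45, 23, 12, -1, -5, -15, -35, -47] -> [39, 17, 6, -7, -11, -21, -41, -53] -> [39, 17, 6] -> [] -> [] -> 0
  [-22, -29, -5, -23] -> [-5, -22, -23, -29] -> [-11, -28, -29, -35] -> [] -> [] -> [] -> 0
  [32, 10, 9, 16] -> [32, 16, 10, 9] -> [26, 10, 4, 3] -> [26, 10, 4, 3] -> [3] -> [3] -> 3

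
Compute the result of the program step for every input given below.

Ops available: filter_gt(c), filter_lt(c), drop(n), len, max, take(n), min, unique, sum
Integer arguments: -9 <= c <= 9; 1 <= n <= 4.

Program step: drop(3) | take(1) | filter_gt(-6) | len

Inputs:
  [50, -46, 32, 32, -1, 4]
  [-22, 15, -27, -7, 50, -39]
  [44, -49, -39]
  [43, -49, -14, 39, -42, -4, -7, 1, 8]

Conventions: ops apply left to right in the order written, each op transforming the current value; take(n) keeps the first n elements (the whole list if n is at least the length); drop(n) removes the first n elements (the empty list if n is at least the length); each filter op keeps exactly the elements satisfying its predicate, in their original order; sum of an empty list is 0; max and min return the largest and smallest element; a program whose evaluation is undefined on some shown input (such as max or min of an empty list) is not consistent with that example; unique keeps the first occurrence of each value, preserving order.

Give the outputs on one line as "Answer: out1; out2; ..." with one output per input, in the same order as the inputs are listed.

1; 0; 0; 1

Execution, op by op:
  [50, -46, 32, 32, -1, 4] -> [32, -1, 4] -> [32] -> [32] -> 1
  [-22, 15, -27, -7, 50, -39] -> [-7, 50, -39] -> [-7] -> [] -> 0
  [44, -49, -39] -> [] -> [] -> [] -> 0
  [43, -49, -14, 39, -42, -4, -7, 1, 8] -> [39, -42, -4, -7, 1, 8] -> [39] -> [39] -> 1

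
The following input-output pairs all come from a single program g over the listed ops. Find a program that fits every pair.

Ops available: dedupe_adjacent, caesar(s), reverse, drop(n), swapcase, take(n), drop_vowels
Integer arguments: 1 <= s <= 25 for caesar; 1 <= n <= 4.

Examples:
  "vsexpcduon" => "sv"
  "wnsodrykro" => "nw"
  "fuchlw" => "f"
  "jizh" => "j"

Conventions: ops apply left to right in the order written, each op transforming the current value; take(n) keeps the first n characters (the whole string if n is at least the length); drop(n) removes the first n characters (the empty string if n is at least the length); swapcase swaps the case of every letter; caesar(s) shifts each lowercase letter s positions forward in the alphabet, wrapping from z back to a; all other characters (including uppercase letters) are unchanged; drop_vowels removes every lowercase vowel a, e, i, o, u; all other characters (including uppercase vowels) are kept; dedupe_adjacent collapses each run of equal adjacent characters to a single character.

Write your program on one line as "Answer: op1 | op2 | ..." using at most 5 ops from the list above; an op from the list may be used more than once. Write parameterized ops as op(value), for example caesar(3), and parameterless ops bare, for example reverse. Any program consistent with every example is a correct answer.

take(2) | drop_vowels | swapcase | reverse | swapcase

Check, running the answer program on each example:
  "vsexpcduon" -> "vs" -> "vs" -> "VS" -> "SV" -> "sv"
  "wnsodrykro" -> "wn" -> "wn" -> "WN" -> "NW" -> "nw"
  "fuchlw" -> "fu" -> "f" -> "F" -> "F" -> "f"
  "jizh" -> "ji" -> "j" -> "J" -> "J" -> "j"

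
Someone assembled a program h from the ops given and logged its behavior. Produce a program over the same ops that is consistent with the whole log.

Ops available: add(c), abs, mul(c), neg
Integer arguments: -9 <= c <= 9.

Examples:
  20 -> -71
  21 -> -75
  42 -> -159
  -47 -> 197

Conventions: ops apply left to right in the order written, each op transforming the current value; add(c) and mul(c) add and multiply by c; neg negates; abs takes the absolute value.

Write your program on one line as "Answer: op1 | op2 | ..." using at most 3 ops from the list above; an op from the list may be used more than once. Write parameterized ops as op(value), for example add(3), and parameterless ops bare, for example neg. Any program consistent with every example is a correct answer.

mul(-4) | add(9)

Check, running the answer program on each example:
  20 -> -80 -> -71
  21 -> -84 -> -75
  42 -> -168 -> -159
  -47 -> 188 -> 197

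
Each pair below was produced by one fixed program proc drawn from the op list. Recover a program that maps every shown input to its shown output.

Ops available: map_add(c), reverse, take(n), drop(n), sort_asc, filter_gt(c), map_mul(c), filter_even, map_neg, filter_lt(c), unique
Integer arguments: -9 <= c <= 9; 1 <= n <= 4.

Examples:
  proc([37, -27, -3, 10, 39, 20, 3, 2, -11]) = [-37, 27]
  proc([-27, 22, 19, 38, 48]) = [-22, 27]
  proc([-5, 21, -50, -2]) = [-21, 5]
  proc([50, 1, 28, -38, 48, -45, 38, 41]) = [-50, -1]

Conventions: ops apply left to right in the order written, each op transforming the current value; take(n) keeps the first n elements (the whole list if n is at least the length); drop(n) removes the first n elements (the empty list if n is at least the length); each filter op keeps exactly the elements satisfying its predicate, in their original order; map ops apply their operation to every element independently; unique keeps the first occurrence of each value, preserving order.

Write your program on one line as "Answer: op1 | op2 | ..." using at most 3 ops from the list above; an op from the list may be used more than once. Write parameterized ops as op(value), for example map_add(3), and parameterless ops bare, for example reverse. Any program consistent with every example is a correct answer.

map_neg | take(2) | sort_asc

Check, running the answer program on each example:
  [37, -27, -3, 10, 39, 20, 3, 2, -11] -> [-37, 27, 3, -10, -39, -20, -3, -2, 11] -> [-37, 27] -> [-37, 27]
  [-27, 22, 19, 38, 48] -> [27, -22, -19, -38, -48] -> [27, -22] -> [-22, 27]
  [-5, 21, -50, -2] -> [5, -21, 50, 2] -> [5, -21] -> [-21, 5]
  [50, 1, 28, -38, 48, -45, 38, 41] -> [-50, -1, -28, 38, -48, 45, -38, -41] -> [-50, -1] -> [-50, -1]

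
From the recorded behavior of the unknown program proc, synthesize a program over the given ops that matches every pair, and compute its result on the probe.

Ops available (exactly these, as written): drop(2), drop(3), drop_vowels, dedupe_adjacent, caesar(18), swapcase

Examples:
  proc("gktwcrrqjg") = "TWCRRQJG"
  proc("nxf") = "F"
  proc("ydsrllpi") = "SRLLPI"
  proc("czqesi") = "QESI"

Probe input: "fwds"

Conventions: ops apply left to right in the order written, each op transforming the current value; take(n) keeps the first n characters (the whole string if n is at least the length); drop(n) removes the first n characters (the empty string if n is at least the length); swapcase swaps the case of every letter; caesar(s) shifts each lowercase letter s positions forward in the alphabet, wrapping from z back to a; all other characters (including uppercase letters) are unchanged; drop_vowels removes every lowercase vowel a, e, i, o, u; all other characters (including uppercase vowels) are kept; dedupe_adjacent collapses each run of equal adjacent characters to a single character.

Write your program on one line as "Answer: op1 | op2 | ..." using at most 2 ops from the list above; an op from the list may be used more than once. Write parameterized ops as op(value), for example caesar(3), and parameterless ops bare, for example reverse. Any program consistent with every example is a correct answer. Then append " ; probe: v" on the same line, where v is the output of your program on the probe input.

drop(2) | swapcase ; probe: "DS"

Check, running the answer program on each example:
  "gktwcrrqjg" -> "twcrrqjg" -> "TWCRRQJG"
  "nxf" -> "f" -> "F"
  "ydsrllpi" -> "srllpi" -> "SRLLPI"
  "czqesi" -> "qesi" -> "QESI"
  probe: "fwds" -> "ds" -> "DS"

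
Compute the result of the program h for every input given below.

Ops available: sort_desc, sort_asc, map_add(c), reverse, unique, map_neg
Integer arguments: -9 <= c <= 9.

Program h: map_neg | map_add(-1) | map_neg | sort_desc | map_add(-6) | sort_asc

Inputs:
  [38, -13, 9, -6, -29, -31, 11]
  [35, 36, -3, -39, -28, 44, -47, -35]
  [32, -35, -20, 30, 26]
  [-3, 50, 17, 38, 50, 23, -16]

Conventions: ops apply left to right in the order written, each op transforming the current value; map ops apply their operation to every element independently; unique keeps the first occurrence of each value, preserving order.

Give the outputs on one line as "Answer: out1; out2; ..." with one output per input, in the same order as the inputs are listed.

Execution, op by op:
  [38, -13, 9, -6, -29, -31, 11] -> [-38, 13, -9, 6, 29, 31, -11] -> [-39, 12, -10, 5, 28, 30, -12] -> [39, -12, 10, -5, -28, -30, 12] -> [39, 12, 10, -5, -12, -28, -30] -> [33, 6, 4, -11, -18, -34, -36] -> [-36, -34, -18, -11, 4, 6, 33]
  [35, 36, -3, -39, -28, 44, -47, -35] -> [-35, -36, 3, 39, 28, -44, 47, 35] -> [-36, -37, 2, 38, 27, -45, 46, 34] -> [36, 37, -2, -38, -27, 45, -46, -34] -> [45, 37, 36, -2, -27, -34, -38, -46] -> [39, 31, 30, -8, -33, -40, -44, -52] -> [-52, -44, -40, -33, -8, 30, 31, 39]
  [32, -35, -20, 30, 26] -> [-32, 35, 20, -30, -26] -> [-33, 34, 19, -31, -27] -> [33, -34, -19, 31, 27] -> [33, 31, 27, -19, -34] -> [27, 25, 21, -25, -40] -> [-40, -25, 21, 25, 27]
  [-3, 50, 17, 38, 50, 23, -16] -> [3, -50, -17, -38, -50, -23, 16] -> [2, -51, -18, -39, -51, -24, 15] -> [-2, 51, 18, 39, 51, 24, -15] -> [51, 51, 39, 24, 18, -2, -15] -> [45, 45, 33, 18, 12, -8, -21] -> [-21, -8, 12, 18, 33, 45, 45]

[-36, -34, -18, -11, 4, 6, 33]; [-52, -44, -40, -33, -8, 30, 31, 39]; [-40, -25, 21, 25, 27]; [-21, -8, 12, 18, 33, 45, 45]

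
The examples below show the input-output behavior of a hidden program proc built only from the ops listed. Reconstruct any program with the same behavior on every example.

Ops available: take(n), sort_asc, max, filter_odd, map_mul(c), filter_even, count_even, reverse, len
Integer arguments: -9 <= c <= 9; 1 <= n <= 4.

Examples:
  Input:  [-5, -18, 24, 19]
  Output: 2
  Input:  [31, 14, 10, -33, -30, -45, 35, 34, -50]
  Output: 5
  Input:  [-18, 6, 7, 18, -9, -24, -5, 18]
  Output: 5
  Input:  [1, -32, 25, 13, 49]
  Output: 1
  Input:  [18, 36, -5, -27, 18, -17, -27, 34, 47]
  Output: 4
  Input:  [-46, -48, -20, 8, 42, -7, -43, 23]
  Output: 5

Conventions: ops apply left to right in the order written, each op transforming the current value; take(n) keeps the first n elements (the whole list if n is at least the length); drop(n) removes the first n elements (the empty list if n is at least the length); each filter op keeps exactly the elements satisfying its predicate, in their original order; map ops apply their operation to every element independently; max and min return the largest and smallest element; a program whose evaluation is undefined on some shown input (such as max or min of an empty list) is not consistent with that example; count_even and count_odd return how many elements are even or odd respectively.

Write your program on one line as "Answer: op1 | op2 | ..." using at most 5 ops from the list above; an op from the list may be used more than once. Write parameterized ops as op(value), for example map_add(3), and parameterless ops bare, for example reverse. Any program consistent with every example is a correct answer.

reverse | filter_even | map_mul(2) | len

Check, running the answer program on each example:
  [-5, -18, 24, 19] -> [19, 24, -18, -5] -> [24, -18] -> [48, -36] -> 2
  [31, 14, 10, -33, -30, -45, 35, 34, -50] -> [-50, 34, 35, -45, -30, -33, 10, 14, 31] -> [-50, 34, -30, 10, 14] -> [-100, 68, -60, 20, 28] -> 5
  [-18, 6, 7, 18, -9, -24, -5, 18] -> [18, -5, -24, -9, 18, 7, 6, -18] -> [18, -24, 18, 6, -18] -> [36, -48, 36, 12, -36] -> 5
  [1, -32, 25, 13, 49] -> [49, 13, 25, -32, 1] -> [-32] -> [-64] -> 1
  [18, 36, -5, -27, 18, -17, -27, 34, 47] -> [47, 34, -27, -17, 18, -27, -5, 36, 18] -> [34, 18, 36, 18] -> [68, 36, 72, 36] -> 4
  [-46, -48, -20, 8, 42, -7, -43, 23] -> [23, -43, -7, 42, 8, -20, -48, -46] -> [42, 8, -20, -48, -46] -> [84, 16, -40, -96, -92] -> 5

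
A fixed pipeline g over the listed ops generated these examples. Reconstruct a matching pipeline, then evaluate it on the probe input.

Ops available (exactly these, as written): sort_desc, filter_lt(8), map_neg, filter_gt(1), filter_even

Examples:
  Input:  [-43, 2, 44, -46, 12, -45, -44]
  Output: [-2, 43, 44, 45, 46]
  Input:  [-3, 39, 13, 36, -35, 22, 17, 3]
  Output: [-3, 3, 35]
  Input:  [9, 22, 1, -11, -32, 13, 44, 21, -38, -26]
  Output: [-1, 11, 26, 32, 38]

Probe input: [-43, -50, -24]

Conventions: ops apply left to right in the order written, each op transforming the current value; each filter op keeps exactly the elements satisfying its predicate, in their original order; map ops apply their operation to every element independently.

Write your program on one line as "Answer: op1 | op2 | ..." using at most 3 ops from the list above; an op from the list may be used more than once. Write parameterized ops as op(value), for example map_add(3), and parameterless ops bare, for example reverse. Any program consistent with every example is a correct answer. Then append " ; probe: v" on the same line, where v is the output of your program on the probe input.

sort_desc | filter_lt(8) | map_neg ; probe: [24, 43, 50]

Check, running the answer program on each example:
  [-43, 2, 44, -46, 12, -45, -44] -> [44, 12, 2, -43, -44, -45, -46] -> [2, -43, -44, -45, -46] -> [-2, 43, 44, 45, 46]
  [-3, 39, 13, 36, -35, 22, 17, 3] -> [39, 36, 22, 17, 13, 3, -3, -35] -> [3, -3, -35] -> [-3, 3, 35]
  [9, 22, 1, -11, -32, 13, 44, 21, -38, -26] -> [44, 22, 21, 13, 9, 1, -11, -26, -32, -38] -> [1, -11, -26, -32, -38] -> [-1, 11, 26, 32, 38]
  probe: [-43, -50, -24] -> [-24, -43, -50] -> [-24, -43, -50] -> [24, 43, 50]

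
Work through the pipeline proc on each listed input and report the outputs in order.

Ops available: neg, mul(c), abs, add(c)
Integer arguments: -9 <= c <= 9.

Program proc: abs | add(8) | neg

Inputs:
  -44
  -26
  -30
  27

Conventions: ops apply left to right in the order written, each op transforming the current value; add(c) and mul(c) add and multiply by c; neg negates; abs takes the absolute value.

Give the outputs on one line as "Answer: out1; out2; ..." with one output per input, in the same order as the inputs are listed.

Execution, op by op:
  -44 -> 44 -> 52 -> -52
  -26 -> 26 -> 34 -> -34
  -30 -> 30 -> 38 -> -38
  27 -> 27 -> 35 -> -35

-52; -34; -38; -35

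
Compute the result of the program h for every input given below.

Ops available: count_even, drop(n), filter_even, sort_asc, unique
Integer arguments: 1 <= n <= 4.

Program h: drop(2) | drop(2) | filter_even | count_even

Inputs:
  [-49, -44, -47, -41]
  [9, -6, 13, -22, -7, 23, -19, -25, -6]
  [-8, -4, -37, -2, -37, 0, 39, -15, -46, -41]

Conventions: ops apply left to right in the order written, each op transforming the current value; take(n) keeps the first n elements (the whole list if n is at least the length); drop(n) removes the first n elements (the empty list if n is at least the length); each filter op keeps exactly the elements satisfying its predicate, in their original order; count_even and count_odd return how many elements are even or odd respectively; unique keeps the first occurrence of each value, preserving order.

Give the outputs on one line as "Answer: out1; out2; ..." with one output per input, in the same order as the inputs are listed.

Execution, op by op:
  [-49, -44, -47, -41] -> [-47, -41] -> [] -> [] -> 0
  [9, -6, 13, -22, -7, 23, -19, -25, -6] -> [13, -22, -7, 23, -19, -25, -6] -> [-7, 23, -19, -25, -6] -> [-6] -> 1
  [-8, -4, -37, -2, -37, 0, 39, -15, -46, -41] -> [-37, -2, -37, 0, 39, -15, -46, -41] -> [-37, 0, 39, -15, -46, -41] -> [0, -46] -> 2

0; 1; 2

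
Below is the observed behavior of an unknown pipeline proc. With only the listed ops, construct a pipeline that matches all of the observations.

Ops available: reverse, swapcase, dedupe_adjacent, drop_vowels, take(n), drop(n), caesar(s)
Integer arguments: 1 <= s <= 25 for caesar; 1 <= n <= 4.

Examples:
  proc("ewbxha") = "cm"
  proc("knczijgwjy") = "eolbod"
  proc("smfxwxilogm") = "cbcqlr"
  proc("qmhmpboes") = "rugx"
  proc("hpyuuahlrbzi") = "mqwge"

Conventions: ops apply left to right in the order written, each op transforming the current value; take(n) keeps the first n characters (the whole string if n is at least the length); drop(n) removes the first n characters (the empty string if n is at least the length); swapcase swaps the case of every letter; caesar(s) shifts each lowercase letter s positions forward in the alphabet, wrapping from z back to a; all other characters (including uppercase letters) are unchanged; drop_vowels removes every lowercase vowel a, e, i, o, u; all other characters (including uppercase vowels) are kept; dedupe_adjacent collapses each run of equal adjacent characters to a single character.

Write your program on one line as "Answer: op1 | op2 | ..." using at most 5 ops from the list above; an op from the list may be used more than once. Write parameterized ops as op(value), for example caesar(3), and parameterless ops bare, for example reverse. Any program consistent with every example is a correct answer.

drop(3) | dedupe_adjacent | drop_vowels | caesar(5)

Check, running the answer program on each example:
  "ewbxha" -> "xha" -> "xha" -> "xh" -> "cm"
  "knczijgwjy" -> "zijgwjy" -> "zijgwjy" -> "zjgwjy" -> "eolbod"
  "smfxwxilogm" -> "xwxilogm" -> "xwxilogm" -> "xwxlgm" -> "cbcqlr"
  "qmhmpboes" -> "mpboes" -> "mpboes" -> "mpbs" -> "rugx"
  "hpyuuahlrbzi" -> "uuahlrbzi" -> "uahlrbzi" -> "hlrbz" -> "mqwge"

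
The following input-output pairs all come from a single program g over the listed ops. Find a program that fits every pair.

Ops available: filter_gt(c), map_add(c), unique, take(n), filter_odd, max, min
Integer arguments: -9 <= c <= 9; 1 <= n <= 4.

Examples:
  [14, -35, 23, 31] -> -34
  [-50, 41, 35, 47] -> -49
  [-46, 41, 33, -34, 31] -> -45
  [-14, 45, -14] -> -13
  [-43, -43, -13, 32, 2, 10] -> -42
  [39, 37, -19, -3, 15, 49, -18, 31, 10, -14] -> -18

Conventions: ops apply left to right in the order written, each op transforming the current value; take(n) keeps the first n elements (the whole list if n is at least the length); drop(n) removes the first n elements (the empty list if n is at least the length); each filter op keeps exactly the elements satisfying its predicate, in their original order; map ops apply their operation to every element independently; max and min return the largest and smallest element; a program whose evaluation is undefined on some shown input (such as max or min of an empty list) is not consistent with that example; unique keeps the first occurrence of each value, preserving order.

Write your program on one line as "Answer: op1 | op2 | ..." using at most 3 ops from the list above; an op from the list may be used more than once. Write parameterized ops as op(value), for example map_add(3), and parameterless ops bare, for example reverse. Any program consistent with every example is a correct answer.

map_add(1) | min

Check, running the answer program on each example:
  [14, -35, 23, 31] -> [15, -34, 24, 32] -> -34
  [-50, 41, 35, 47] -> [-49, 42, 36, 48] -> -49
  [-46, 41, 33, -34, 31] -> [-45, 42, 34, -33, 32] -> -45
  [-14, 45, -14] -> [-13, 46, -13] -> -13
  [-43, -43, -13, 32, 2, 10] -> [-42, -42, -12, 33, 3, 11] -> -42
  [39, 37, -19, -3, 15, 49, -18, 31, 10, -14] -> [40, 38, -18, -2, 16, 50, -17, 32, 11, -13] -> -18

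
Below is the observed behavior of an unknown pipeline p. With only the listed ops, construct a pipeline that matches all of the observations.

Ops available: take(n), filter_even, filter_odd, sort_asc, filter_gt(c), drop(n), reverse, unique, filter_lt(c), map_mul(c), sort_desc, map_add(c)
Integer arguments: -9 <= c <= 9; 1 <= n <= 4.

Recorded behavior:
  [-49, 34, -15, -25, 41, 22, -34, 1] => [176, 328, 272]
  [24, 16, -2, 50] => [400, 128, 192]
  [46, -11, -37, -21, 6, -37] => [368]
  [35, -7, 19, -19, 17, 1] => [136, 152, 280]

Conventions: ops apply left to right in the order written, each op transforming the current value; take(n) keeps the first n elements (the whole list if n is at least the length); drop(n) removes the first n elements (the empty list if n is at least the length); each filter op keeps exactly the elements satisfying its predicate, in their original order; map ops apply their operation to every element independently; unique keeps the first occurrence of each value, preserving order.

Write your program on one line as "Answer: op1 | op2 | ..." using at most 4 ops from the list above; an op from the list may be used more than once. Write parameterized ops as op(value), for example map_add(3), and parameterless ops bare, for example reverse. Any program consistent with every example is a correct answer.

filter_gt(7) | map_mul(8) | reverse

Check, running the answer program on each example:
  [-49, 34, -15, -25, 41, 22, -34, 1] -> [34, 41, 22] -> [272, 328, 176] -> [176, 328, 272]
  [24, 16, -2, 50] -> [24, 16, 50] -> [192, 128, 400] -> [400, 128, 192]
  [46, -11, -37, -21, 6, -37] -> [46] -> [368] -> [368]
  [35, -7, 19, -19, 17, 1] -> [35, 19, 17] -> [280, 152, 136] -> [136, 152, 280]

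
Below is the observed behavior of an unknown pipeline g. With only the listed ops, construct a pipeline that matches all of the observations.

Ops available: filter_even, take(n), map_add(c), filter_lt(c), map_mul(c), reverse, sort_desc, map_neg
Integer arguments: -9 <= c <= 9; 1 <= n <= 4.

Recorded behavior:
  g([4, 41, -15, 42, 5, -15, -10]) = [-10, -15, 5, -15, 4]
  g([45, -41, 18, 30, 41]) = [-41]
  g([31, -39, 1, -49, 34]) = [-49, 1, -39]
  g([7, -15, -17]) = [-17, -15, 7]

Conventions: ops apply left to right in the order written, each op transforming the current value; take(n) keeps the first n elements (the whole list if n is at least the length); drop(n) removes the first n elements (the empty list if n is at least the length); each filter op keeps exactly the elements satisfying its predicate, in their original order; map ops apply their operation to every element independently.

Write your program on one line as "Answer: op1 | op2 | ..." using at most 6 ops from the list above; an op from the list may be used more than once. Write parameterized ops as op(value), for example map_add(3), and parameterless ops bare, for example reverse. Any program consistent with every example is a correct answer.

map_add(-2) | filter_lt(9) | map_add(-6) | map_add(7) | reverse | map_add(1)

Check, running the answer program on each example:
  [4, 41, -15, 42, 5, -15, -10] -> [2, 39, -17, 40, 3, -17, -12] -> [2, -17, 3, -17, -12] -> [-4, -23, -3, -23, -18] -> [3, -16, 4, -16, -11] -> [-11, -16, 4, -16, 3] -> [-10, -15, 5, -15, 4]
  [45, -41, 18, 30, 41] -> [43, -43, 16, 28, 39] -> [-43] -> [-49] -> [-42] -> [-42] -> [-41]
  [31, -39, 1, -49, 34] -> [29, -41, -1, -51, 32] -> [-41, -1, -51] -> [-47, -7, -57] -> [-40, 0, -50] -> [-50, 0, -40] -> [-49, 1, -39]
  [7, -15, -17] -> [5, -17, -19] -> [5, -17, -19] -> [-1, -23, -25] -> [6, -16, -18] -> [-18, -16, 6] -> [-17, -15, 7]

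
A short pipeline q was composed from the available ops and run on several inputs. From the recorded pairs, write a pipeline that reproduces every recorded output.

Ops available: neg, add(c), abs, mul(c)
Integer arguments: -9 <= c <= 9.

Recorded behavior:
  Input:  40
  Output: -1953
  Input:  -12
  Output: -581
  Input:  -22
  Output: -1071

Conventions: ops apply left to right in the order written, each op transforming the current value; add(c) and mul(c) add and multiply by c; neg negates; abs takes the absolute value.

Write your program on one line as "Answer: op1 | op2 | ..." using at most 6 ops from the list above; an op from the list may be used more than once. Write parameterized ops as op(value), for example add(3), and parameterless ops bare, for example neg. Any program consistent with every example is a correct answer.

abs | mul(-7) | add(1) | abs | mul(-7)

Check, running the answer program on each example:
  40 -> 40 -> -280 -> -279 -> 279 -> -1953
  -12 -> 12 -> -84 -> -83 -> 83 -> -581
  -22 -> 22 -> -154 -> -153 -> 153 -> -1071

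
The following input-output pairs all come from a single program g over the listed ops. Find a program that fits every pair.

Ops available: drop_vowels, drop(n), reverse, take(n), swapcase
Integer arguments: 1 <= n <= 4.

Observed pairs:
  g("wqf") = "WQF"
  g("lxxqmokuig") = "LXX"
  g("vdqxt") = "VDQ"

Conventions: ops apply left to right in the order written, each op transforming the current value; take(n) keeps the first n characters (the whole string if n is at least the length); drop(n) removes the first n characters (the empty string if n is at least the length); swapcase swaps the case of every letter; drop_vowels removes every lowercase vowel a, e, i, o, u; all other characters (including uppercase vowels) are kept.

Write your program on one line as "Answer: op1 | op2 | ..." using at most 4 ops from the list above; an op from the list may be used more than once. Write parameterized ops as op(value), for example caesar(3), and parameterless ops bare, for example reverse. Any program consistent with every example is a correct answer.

drop_vowels | take(3) | swapcase

Check, running the answer program on each example:
  "wqf" -> "wqf" -> "wqf" -> "WQF"
  "lxxqmokuig" -> "lxxqmkg" -> "lxx" -> "LXX"
  "vdqxt" -> "vdqxt" -> "vdq" -> "VDQ"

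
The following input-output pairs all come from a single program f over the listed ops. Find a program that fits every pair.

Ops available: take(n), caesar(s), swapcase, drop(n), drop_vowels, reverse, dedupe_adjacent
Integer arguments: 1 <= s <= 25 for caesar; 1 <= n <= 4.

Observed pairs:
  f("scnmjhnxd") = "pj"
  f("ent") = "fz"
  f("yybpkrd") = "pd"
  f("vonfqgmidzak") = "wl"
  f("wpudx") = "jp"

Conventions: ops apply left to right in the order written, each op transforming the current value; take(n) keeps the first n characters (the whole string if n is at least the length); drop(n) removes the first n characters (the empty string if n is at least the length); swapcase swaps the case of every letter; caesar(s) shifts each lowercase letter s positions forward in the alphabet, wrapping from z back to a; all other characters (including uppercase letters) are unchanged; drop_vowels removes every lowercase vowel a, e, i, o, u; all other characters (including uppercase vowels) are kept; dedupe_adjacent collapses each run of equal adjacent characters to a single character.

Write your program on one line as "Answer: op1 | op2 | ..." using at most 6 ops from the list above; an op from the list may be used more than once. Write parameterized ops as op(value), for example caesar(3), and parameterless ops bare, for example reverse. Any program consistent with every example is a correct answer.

drop_vowels | caesar(12) | drop_vowels | reverse | take(2)

Check, running the answer program on each example:
  "scnmjhnxd" -> "scnmjhnxd" -> "eozyvtzjp" -> "zyvtzjp" -> "pjztvyz" -> "pj"
  "ent" -> "nt" -> "zf" -> "zf" -> "fz" -> "fz"
  "yybpkrd" -> "yybpkrd" -> "kknbwdp" -> "kknbwdp" -> "pdwbnkk" -> "pd"
  "vonfqgmidzak" -> "vnfqgmdzk" -> "hzrcsyplw" -> "hzrcsyplw" -> "wlpyscrzh" -> "wl"
  "wpudx" -> "wpdx" -> "ibpj" -> "bpj" -> "jpb" -> "jp"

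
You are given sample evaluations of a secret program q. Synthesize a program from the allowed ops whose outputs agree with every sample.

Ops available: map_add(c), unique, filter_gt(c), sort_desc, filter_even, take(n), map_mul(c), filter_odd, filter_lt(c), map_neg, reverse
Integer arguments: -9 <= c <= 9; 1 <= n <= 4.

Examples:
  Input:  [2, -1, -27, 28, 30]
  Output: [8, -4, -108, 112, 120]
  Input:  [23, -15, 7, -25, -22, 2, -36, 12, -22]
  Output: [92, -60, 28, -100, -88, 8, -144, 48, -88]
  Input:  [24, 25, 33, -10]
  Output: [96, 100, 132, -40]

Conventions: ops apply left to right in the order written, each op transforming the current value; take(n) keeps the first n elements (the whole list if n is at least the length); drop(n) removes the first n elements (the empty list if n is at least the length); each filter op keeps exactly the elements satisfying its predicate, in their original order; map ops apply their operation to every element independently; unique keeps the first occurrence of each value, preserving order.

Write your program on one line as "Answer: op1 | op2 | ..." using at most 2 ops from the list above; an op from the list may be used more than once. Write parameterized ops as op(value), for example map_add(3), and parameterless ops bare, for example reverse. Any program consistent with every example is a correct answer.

map_neg | map_mul(-4)

Check, running the answer program on each example:
  [2, -1, -27, 28, 30] -> [-2, 1, 27, -28, -30] -> [8, -4, -108, 112, 120]
  [23, -15, 7, -25, -22, 2, -36, 12, -22] -> [-23, 15, -7, 25, 22, -2, 36, -12, 22] -> [92, -60, 28, -100, -88, 8, -144, 48, -88]
  [24, 25, 33, -10] -> [-24, -25, -33, 10] -> [96, 100, 132, -40]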